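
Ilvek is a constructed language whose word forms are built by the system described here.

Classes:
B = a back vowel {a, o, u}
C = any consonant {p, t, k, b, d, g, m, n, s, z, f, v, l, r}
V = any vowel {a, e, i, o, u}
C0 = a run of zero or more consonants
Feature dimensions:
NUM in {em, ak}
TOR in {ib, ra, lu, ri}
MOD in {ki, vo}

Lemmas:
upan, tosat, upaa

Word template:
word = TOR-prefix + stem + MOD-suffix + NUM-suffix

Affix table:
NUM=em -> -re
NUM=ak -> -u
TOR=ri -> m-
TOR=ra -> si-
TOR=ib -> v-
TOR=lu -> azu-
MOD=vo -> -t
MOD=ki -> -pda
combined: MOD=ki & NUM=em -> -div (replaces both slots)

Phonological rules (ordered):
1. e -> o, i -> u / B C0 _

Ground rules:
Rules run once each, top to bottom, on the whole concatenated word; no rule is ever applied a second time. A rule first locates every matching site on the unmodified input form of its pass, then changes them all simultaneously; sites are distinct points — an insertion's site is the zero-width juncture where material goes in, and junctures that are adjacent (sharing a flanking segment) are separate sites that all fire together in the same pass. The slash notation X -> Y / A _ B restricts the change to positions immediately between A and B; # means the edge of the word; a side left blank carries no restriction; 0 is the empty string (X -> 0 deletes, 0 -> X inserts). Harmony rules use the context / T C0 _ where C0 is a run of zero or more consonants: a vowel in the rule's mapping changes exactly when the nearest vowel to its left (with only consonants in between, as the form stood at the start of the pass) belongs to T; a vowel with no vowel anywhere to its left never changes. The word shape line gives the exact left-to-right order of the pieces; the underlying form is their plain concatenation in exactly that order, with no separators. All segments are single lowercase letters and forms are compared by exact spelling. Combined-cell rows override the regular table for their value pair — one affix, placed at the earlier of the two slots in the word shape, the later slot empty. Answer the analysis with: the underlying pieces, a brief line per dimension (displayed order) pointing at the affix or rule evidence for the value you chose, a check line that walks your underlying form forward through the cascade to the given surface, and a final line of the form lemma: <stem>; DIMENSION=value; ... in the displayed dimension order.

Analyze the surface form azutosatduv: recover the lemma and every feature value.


underlying: azu-tosat-div
NUM=em - signalled by the combined affix row
TOR=lu - signalled by the affix azu-
MOD=ki - signalled by the combined affix row
check: azutosatdiv -> azutosatduv
lemma: tosat; NUM=em; TOR=lu; MOD=ki


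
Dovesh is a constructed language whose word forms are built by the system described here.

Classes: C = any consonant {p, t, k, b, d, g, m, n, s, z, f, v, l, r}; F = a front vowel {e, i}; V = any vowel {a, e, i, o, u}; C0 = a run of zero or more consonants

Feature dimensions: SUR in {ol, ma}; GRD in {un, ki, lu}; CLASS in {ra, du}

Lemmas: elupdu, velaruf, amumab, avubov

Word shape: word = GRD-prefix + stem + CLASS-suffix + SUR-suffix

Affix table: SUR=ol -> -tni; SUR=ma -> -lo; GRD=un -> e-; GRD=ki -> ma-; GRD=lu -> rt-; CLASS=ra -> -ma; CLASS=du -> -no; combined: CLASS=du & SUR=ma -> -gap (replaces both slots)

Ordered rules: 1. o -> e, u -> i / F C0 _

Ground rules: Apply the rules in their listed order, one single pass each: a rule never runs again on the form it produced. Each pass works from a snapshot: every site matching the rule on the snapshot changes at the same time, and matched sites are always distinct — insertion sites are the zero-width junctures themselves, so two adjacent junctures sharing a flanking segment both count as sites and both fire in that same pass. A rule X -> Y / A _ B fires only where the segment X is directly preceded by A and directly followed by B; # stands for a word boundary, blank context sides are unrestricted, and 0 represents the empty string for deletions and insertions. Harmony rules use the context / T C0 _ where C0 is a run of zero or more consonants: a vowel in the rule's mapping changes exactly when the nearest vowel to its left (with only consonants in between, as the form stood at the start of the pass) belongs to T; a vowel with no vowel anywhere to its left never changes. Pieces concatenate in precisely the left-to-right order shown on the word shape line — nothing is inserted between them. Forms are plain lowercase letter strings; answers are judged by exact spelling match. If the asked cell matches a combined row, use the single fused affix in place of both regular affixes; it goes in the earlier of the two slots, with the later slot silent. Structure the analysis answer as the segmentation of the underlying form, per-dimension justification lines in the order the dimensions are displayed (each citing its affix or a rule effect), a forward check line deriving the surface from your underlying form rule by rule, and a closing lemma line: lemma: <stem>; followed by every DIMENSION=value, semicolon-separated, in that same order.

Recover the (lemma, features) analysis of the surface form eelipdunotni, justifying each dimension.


underlying: e-elupdu-no-tni
SUR=ol - signalled by the affix -tni
GRD=un - signalled by the affix e-
CLASS=du - signalled by the affix -no
check: eelupdunotni -> eelipdunotni
lemma: elupdu; SUR=ol; GRD=un; CLASS=du


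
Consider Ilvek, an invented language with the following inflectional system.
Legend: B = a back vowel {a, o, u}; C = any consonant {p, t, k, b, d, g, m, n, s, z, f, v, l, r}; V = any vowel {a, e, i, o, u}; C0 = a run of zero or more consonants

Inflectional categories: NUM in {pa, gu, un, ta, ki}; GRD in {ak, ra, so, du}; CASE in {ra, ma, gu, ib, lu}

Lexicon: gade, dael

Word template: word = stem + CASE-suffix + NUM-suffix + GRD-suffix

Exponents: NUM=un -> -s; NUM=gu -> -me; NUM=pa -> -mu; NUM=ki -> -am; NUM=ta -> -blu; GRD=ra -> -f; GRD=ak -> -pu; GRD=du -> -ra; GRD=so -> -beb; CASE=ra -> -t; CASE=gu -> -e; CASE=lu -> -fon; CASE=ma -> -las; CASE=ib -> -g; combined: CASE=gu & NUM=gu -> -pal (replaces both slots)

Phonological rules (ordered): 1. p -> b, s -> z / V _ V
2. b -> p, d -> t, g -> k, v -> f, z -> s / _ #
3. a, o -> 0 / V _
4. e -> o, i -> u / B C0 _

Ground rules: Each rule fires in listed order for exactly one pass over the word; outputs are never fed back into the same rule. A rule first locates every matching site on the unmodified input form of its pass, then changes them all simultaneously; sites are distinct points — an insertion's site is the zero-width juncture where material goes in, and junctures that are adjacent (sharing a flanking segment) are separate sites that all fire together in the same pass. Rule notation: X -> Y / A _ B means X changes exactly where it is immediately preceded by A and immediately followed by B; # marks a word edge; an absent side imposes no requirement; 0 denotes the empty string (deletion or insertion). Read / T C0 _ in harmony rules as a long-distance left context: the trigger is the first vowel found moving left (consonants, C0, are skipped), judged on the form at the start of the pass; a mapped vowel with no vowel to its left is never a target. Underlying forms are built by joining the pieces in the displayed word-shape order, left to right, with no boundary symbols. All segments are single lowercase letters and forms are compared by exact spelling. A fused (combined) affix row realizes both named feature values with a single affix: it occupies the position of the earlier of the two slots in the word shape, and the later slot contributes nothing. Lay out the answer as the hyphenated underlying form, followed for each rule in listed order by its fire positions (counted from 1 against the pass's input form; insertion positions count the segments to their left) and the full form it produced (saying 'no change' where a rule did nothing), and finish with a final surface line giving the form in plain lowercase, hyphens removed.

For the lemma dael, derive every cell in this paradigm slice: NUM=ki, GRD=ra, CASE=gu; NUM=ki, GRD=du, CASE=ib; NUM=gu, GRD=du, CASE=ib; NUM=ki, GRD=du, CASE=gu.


cell NUM=ki, GRD=ra, CASE=gu:
underlying: dael-e-am-f
1. p -> b, s -> z / V _ V: no change
2. b -> p, d -> t, g -> k, v -> f, z -> s / _ #: no change
3. a, o -> 0 / V _: fires at position(s) 6: daelemf
4. e -> o, i -> u / B C0 _: fires at position(s) 3: daolemf
surface: daolemf

cell NUM=ki, GRD=du, CASE=ib:
underlying: dael-g-am-ra
1. p -> b, s -> z / V _ V: no change
2. b -> p, d -> t, g -> k, v -> f, z -> s / _ #: no change
3. a, o -> 0 / V _: no change
4. e -> o, i -> u / B C0 _: fires at position(s) 3: daolgamra
surface: daolgamra

cell NUM=gu, GRD=du, CASE=ib:
underlying: dael-g-me-ra
1. p -> b, s -> z / V _ V: no change
2. b -> p, d -> t, g -> k, v -> f, z -> s / _ #: no change
3. a, o -> 0 / V _: no change
4. e -> o, i -> u / B C0 _: fires at position(s) 3: daolgmera
surface: daolgmera

cell NUM=ki, GRD=du, CASE=gu:
underlying: dael-e-am-ra
1. p -> b, s -> z / V _ V: no change
2. b -> p, d -> t, g -> k, v -> f, z -> s / _ #: no change
3. a, o -> 0 / V _: fires at position(s) 6: daelemra
4. e -> o, i -> u / B C0 _: fires at position(s) 3: daolemra
surface: daolemra


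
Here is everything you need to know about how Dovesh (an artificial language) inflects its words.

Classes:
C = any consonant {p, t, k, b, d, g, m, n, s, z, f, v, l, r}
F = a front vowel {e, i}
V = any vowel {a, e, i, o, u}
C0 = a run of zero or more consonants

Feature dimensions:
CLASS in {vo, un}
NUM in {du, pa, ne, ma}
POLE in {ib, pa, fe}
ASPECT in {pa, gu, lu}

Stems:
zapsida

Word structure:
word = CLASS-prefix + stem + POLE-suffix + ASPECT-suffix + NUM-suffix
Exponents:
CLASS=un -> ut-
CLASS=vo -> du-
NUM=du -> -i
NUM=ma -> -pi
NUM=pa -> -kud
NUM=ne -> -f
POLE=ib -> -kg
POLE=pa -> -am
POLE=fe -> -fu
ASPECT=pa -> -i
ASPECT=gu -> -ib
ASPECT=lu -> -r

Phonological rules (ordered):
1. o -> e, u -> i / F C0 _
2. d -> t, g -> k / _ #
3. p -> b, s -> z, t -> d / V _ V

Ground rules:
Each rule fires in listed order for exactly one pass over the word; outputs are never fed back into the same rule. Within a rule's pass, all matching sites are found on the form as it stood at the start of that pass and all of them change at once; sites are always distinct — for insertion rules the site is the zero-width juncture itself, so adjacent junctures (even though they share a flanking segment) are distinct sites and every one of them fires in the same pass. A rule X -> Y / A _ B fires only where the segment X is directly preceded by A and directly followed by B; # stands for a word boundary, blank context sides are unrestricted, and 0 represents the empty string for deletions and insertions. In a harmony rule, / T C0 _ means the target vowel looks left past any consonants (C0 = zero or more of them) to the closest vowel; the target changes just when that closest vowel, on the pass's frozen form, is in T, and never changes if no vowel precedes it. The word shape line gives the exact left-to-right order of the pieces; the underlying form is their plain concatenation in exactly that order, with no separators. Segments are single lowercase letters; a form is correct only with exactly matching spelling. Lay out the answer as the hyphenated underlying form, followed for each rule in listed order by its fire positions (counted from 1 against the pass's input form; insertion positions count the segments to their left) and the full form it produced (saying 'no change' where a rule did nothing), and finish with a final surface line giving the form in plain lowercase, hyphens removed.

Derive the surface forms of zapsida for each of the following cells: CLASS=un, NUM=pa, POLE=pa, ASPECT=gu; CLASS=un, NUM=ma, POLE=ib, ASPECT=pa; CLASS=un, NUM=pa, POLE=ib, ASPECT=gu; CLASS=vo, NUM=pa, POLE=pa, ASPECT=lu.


cell CLASS=un, NUM=pa, POLE=pa, ASPECT=gu:
underlying: ut-zapsida-am-ib-kud
1. o -> e, u -> i / F C0 _: fires at position(s) 15: utzapsidaamibkid
2. d -> t, g -> k / _ #: fires at position(s) 16: utzapsidaamibkit
3. p -> b, s -> z, t -> d / V _ V: no change
surface: utzapsidaamibkit

cell CLASS=un, NUM=ma, POLE=ib, ASPECT=pa:
underlying: ut-zapsida-kg-i-pi
1. o -> e, u -> i / F C0 _: no change
2. d -> t, g -> k / _ #: no change
3. p -> b, s -> z, t -> d / V _ V: fires at position(s) 13: utzapsidakgibi
surface: utzapsidakgibi

cell CLASS=un, NUM=pa, POLE=ib, ASPECT=gu:
underlying: ut-zapsida-kg-ib-kud
1. o -> e, u -> i / F C0 _: fires at position(s) 15: utzapsidakgibkid
2. d -> t, g -> k / _ #: fires at position(s) 16: utzapsidakgibkit
3. p -> b, s -> z, t -> d / V _ V: no change
surface: utzapsidakgibkit

cell CLASS=vo, NUM=pa, POLE=pa, ASPECT=lu:
underlying: du-zapsida-am-r-kud
1. o -> e, u -> i / F C0 _: no change
2. d -> t, g -> k / _ #: fires at position(s) 15: duzapsidaamrkut
3. p -> b, s -> z, t -> d / V _ V: no change
surface: duzapsidaamrkut


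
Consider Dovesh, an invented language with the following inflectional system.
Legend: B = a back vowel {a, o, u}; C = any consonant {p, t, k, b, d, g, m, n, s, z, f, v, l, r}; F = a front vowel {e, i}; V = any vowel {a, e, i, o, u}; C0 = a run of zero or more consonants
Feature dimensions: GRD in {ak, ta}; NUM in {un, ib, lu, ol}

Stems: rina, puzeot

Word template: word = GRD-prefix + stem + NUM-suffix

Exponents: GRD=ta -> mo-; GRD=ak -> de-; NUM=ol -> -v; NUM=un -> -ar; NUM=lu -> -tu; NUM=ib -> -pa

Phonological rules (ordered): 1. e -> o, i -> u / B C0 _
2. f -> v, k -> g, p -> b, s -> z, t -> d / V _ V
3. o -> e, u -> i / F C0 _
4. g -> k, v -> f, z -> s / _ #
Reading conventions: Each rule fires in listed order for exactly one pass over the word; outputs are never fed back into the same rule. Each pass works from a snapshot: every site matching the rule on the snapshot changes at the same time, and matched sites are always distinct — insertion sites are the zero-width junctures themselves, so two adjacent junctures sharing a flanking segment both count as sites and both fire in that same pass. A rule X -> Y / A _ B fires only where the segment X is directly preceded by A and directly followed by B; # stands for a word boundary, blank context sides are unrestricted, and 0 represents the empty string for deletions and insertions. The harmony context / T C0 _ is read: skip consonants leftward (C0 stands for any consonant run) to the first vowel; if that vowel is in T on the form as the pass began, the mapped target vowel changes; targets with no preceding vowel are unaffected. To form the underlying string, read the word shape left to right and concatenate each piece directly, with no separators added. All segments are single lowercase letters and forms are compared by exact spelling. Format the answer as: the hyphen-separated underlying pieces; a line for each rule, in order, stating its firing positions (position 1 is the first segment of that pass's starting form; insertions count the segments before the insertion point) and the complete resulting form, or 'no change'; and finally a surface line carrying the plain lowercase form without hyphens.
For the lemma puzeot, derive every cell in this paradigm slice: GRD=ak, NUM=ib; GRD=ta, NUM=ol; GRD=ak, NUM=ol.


cell GRD=ak, NUM=ib:
underlying: de-puzeot-pa
1. e -> o, i -> u / B C0 _: fires at position(s) 6: depuzootpa
2. f -> v, k -> g, p -> b, s -> z, t -> d / V _ V: fires at position(s) 3: debuzootpa
3. o -> e, u -> i / F C0 _: fires at position(s) 4: debizootpa
4. g -> k, v -> f, z -> s / _ #: no change
surface: debizootpa

cell GRD=ta, NUM=ol:
underlying: mo-puzeot-v
1. e -> o, i -> u / B C0 _: fires at position(s) 6: mopuzootv
2. f -> v, k -> g, p -> b, s -> z, t -> d / V _ V: fires at position(s) 3: mobuzootv
3. o -> e, u -> i / F C0 _: no change
4. g -> k, v -> f, z -> s / _ #: fires at position(s) 9: mobuzootf
surface: mobuzootf

cell GRD=ak, NUM=ol:
underlying: de-puzeot-v
1. e -> o, i -> u / B C0 _: fires at position(s) 6: depuzootv
2. f -> v, k -> g, p -> b, s -> z, t -> d / V _ V: fires at position(s) 3: debuzootv
3. o -> e, u -> i / F C0 _: fires at position(s) 4: debizootv
4. g -> k, v -> f, z -> s / _ #: fires at position(s) 9: debizootf
surface: debizootf


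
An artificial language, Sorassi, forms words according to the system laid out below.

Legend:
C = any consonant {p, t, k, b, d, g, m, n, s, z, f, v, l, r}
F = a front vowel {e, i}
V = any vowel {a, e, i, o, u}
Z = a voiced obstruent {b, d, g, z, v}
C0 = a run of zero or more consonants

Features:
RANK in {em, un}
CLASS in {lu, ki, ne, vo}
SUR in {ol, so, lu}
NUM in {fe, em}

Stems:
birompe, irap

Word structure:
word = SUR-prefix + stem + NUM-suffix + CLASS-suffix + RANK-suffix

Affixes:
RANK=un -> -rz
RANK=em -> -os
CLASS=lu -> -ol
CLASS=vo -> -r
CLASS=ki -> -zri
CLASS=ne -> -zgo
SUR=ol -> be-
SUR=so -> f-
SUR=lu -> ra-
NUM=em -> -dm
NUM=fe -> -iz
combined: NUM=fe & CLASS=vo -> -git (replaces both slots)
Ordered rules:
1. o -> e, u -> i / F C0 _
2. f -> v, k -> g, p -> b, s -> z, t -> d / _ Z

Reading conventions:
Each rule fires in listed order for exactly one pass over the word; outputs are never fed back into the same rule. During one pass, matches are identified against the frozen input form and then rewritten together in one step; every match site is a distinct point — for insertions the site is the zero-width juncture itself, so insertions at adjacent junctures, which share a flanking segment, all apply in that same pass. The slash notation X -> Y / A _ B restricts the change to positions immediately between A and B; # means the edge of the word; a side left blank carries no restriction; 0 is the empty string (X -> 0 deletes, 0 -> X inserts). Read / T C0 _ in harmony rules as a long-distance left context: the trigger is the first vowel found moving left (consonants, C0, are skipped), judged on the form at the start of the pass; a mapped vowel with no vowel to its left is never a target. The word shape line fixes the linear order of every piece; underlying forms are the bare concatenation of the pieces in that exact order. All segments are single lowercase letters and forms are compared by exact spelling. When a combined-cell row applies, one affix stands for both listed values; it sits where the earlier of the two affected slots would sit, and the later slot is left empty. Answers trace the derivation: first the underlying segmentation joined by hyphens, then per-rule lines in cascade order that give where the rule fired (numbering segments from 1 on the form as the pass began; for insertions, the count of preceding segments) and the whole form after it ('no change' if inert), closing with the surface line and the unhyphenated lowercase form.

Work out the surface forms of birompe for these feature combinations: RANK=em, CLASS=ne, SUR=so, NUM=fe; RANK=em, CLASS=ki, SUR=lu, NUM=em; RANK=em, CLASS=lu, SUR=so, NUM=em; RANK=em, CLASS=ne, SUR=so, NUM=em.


cell RANK=em, CLASS=ne, SUR=so, NUM=fe:
underlying: f-birompe-iz-zgo-os
1. o -> e, u -> i / F C0 _: fires at position(s) 5, 13: fbirempeizzgeos
2. f -> v, k -> g, p -> b, s -> z, t -> d / _ Z: fires at position(s) 1: vbirempeizzgeos
surface: vbirempeizzgeos

cell RANK=em, CLASS=ki, SUR=lu, NUM=em:
underlying: ra-birompe-dm-zri-os
1. o -> e, u -> i / F C0 _: fires at position(s) 6, 15: rabirempedmzries
2. f -> v, k -> g, p -> b, s -> z, t -> d / _ Z: no change
surface: rabirempedmzries

cell RANK=em, CLASS=lu, SUR=so, NUM=em:
underlying: f-birompe-dm-ol-os
1. o -> e, u -> i / F C0 _: fires at position(s) 5, 11: fbirempedmelos
2. f -> v, k -> g, p -> b, s -> z, t -> d / _ Z: fires at position(s) 1: vbirempedmelos
surface: vbirempedmelos

cell RANK=em, CLASS=ne, SUR=so, NUM=em:
underlying: f-birompe-dm-zgo-os
1. o -> e, u -> i / F C0 _: fires at position(s) 5, 13: fbirempedmzgeos
2. f -> v, k -> g, p -> b, s -> z, t -> d / _ Z: fires at position(s) 1: vbirempedmzgeos
surface: vbirempedmzgeos


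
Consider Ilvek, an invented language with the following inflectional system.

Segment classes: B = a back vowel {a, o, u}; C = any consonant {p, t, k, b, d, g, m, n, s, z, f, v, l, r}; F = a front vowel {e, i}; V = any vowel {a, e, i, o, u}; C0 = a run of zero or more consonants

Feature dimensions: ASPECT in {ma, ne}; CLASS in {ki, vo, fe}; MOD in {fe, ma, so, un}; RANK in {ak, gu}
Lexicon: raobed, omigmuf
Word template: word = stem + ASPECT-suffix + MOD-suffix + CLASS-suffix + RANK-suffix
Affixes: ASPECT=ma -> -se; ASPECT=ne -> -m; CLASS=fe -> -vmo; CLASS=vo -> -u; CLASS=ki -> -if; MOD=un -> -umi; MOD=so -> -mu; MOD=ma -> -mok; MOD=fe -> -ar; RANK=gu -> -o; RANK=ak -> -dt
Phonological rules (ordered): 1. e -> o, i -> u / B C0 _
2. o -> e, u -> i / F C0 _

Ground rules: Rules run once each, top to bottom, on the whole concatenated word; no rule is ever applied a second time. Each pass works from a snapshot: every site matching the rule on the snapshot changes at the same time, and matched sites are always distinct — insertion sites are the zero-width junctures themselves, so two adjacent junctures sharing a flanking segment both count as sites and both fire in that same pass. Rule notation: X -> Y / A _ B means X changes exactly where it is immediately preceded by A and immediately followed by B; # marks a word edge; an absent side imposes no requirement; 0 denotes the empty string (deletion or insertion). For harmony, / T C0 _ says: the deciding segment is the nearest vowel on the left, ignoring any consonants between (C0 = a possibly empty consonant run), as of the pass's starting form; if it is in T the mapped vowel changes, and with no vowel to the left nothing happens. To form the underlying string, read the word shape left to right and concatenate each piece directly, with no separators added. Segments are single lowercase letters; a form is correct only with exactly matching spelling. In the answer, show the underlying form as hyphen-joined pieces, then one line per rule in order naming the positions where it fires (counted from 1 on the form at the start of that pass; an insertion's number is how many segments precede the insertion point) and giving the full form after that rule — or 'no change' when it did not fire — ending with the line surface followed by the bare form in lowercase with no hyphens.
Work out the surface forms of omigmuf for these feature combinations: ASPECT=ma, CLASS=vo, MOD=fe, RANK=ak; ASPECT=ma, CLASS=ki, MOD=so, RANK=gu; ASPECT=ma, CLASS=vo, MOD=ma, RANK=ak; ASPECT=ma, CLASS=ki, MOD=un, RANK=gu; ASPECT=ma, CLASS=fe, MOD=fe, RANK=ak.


cell ASPECT=ma, CLASS=vo, MOD=fe, RANK=ak:
underlying: omigmuf-se-ar-u-dt
1. e -> o, i -> u / B C0 _: fires at position(s) 3, 9: omugmufsoarudt
2. o -> e, u -> i / F C0 _: no change
surface: omugmufsoarudt

cell ASPECT=ma, CLASS=ki, MOD=so, RANK=gu:
underlying: omigmuf-se-mu-if-o
1. e -> o, i -> u / B C0 _: fires at position(s) 3, 9, 12: omugmufsomuufo
2. o -> e, u -> i / F C0 _: no change
surface: omugmufsomuufo

cell ASPECT=ma, CLASS=vo, MOD=ma, RANK=ak:
underlying: omigmuf-se-mok-u-dt
1. e -> o, i -> u / B C0 _: fires at position(s) 3, 9: omugmufsomokudt
2. o -> e, u -> i / F C0 _: no change
surface: omugmufsomokudt

cell ASPECT=ma, CLASS=ki, MOD=un, RANK=gu:
underlying: omigmuf-se-umi-if-o
1. e -> o, i -> u / B C0 _: fires at position(s) 3, 9, 12: omugmufsoumuifo
2. o -> e, u -> i / F C0 _: fires at position(s) 15: omugmufsoumuife
surface: omugmufsoumuife

cell ASPECT=ma, CLASS=fe, MOD=fe, RANK=ak:
underlying: omigmuf-se-ar-vmo-dt
1. e -> o, i -> u / B C0 _: fires at position(s) 3, 9: omugmufsoarvmodt
2. o -> e, u -> i / F C0 _: no change
surface: omugmufsoarvmodt


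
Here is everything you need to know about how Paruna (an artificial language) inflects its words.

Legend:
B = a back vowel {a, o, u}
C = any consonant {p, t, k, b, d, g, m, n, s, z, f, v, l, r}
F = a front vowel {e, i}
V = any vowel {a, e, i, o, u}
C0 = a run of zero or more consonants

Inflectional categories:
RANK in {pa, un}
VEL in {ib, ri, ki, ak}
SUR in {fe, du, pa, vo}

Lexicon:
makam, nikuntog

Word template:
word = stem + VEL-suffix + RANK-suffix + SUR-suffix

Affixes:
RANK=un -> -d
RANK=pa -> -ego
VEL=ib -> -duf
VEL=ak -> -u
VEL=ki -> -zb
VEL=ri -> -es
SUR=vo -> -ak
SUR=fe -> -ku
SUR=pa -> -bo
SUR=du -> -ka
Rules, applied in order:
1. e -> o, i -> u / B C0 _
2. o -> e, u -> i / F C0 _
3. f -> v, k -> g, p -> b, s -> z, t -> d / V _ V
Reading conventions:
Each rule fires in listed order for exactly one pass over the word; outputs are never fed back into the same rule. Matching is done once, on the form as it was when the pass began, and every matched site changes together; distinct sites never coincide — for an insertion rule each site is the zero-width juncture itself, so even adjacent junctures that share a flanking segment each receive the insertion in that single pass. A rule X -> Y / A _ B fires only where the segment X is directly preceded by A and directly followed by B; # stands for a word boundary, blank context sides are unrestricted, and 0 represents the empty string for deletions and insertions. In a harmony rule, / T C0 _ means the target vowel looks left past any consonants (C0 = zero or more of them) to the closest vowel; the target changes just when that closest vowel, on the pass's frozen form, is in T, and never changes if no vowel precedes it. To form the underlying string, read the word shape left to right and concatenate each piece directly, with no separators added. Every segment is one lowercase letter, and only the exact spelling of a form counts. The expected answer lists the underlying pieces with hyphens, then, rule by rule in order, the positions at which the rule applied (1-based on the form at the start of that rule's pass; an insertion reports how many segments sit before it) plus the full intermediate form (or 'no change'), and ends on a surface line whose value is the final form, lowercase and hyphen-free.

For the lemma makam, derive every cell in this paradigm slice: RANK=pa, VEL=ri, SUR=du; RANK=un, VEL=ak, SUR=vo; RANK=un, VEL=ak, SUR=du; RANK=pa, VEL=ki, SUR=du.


cell RANK=pa, VEL=ri, SUR=du:
underlying: makam-es-ego-ka
1. e -> o, i -> u / B C0 _: fires at position(s) 6: makamosegoka
2. o -> e, u -> i / F C0 _: fires at position(s) 10: makamosegeka
3. f -> v, k -> g, p -> b, s -> z, t -> d / V _ V: fires at position(s) 3, 7, 11: magamozegega
surface: magamozegega

cell RANK=un, VEL=ak, SUR=vo:
underlying: makam-u-d-ak
1. e -> o, i -> u / B C0 _: no change
2. o -> e, u -> i / F C0 _: no change
3. f -> v, k -> g, p -> b, s -> z, t -> d / V _ V: fires at position(s) 3: magamudak
surface: magamudak

cell RANK=un, VEL=ak, SUR=du:
underlying: makam-u-d-ka
1. e -> o, i -> u / B C0 _: no change
2. o -> e, u -> i / F C0 _: no change
3. f -> v, k -> g, p -> b, s -> z, t -> d / V _ V: fires at position(s) 3: magamudka
surface: magamudka

cell RANK=pa, VEL=ki, SUR=du:
underlying: makam-zb-ego-ka
1. e -> o, i -> u / B C0 _: fires at position(s) 8: makamzbogoka
2. o -> e, u -> i / F C0 _: no change
3. f -> v, k -> g, p -> b, s -> z, t -> d / V _ V: fires at position(s) 3, 11: magamzbogoga
surface: magamzbogoga


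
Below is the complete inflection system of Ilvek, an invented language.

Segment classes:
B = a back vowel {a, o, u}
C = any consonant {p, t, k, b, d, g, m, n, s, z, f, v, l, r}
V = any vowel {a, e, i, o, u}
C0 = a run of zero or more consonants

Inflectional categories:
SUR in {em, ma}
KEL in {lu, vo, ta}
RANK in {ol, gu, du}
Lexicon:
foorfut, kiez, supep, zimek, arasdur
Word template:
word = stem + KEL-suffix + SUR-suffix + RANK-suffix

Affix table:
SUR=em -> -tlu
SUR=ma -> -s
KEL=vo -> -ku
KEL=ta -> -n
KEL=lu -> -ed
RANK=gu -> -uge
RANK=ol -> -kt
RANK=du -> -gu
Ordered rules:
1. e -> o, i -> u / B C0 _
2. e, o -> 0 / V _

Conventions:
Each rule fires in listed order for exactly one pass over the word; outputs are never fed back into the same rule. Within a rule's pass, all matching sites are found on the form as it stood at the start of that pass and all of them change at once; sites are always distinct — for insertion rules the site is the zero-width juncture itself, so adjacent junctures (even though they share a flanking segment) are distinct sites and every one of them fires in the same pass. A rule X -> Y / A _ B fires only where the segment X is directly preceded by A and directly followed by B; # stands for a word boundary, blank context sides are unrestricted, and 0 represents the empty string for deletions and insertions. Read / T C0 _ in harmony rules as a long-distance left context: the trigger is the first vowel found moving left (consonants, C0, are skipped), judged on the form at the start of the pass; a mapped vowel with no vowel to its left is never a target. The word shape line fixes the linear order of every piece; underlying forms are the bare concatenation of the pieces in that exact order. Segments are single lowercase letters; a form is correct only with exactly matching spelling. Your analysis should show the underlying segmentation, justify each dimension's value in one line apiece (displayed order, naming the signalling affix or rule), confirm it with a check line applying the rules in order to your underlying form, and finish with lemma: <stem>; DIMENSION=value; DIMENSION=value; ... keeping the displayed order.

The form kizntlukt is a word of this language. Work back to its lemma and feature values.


underlying: kiez-n-tlu-kt
SUR=em - signalled by the affix -tlu
KEL=ta - signalled by the affix -n
RANK=ol - signalled by the affix -kt
check: kiezntlukt -> kiezntlukt -> kizntlukt
lemma: kiez; SUR=em; KEL=ta; RANK=ol


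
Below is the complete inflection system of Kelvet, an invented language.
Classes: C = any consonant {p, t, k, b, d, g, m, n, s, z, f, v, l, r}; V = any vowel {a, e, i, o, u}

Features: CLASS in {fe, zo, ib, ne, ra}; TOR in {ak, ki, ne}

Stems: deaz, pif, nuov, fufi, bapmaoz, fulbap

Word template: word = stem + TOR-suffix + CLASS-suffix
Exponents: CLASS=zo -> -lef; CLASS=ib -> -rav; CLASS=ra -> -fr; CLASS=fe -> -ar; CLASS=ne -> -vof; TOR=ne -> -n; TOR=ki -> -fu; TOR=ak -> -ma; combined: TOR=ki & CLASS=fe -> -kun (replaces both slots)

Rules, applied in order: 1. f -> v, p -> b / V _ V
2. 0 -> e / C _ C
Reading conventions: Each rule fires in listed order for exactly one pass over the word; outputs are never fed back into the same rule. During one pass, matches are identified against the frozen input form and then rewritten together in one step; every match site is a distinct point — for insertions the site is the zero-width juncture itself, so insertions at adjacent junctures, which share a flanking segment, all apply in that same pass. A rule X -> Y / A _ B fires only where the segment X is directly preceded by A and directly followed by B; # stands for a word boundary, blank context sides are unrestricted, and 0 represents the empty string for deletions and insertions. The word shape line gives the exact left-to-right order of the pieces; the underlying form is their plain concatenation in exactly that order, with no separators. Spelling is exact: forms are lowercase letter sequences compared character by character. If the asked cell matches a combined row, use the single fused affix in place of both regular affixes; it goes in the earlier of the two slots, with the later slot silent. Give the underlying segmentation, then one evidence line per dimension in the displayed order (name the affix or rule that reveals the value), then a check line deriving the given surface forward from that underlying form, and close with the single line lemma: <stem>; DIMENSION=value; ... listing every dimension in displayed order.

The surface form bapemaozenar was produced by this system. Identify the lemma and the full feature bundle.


underlying: bapmaoz-n-ar
CLASS=fe - signalled by the affix -ar
TOR=ne - signalled by the affix -n
check: bapmaoznar -> bapmaoznar -> bapemaozenar
lemma: bapmaoz; CLASS=fe; TOR=ne


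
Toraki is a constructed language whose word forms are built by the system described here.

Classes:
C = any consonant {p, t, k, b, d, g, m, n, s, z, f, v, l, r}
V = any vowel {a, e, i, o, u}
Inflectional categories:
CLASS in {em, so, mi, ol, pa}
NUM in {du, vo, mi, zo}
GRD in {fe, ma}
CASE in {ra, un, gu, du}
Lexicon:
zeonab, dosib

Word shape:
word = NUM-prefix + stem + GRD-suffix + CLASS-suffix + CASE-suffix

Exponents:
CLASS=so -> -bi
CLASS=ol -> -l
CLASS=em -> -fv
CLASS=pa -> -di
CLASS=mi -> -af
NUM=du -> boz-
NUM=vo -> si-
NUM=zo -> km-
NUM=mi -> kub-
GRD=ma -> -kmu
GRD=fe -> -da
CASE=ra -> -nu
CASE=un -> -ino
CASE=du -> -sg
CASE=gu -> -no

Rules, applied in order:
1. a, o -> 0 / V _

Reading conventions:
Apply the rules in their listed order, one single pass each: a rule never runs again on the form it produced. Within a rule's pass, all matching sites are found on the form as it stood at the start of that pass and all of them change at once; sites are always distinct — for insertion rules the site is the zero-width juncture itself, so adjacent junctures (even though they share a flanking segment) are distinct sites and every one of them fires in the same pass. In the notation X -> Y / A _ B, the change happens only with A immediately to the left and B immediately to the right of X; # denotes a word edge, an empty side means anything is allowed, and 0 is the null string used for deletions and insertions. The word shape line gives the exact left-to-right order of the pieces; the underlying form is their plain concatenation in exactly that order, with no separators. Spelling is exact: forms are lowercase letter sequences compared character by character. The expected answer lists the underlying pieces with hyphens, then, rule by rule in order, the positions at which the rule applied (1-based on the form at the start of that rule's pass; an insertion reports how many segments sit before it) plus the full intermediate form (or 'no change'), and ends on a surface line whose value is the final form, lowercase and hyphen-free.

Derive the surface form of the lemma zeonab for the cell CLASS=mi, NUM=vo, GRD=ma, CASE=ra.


underlying: si-zeonab-kmu-af-nu
1. a, o -> 0 / V _: fires at position(s) 5, 12: sizenabkmufnu
surface: sizenabkmufnu


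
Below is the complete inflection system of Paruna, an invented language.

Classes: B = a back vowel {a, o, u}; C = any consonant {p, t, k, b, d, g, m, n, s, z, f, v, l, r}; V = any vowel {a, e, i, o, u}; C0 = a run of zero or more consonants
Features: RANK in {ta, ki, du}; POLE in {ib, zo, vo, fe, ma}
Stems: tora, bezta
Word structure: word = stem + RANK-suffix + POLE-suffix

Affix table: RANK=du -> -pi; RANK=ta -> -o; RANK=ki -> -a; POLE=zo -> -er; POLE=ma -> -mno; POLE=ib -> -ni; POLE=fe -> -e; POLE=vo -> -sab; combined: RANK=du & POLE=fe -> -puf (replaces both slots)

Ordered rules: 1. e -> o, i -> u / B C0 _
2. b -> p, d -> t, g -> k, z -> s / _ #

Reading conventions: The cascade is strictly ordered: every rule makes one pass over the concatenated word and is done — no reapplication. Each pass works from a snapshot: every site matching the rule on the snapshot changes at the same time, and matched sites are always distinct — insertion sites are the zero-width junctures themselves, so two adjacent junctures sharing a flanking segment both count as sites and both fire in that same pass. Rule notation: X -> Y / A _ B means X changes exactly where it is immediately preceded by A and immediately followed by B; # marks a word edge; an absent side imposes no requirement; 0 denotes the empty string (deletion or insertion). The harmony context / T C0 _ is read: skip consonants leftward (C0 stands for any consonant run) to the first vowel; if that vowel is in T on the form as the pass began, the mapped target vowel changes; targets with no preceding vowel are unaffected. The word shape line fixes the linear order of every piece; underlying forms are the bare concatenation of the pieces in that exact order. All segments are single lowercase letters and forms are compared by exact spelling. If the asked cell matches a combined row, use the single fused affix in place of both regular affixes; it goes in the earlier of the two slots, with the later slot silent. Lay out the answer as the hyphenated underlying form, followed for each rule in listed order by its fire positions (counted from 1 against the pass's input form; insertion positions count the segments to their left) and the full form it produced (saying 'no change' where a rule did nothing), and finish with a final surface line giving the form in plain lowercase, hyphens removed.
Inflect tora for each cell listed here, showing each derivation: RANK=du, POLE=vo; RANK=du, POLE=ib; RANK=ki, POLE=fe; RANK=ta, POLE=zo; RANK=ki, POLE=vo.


cell RANK=du, POLE=vo:
underlying: tora-pi-sab
1. e -> o, i -> u / B C0 _: fires at position(s) 6: torapusab
2. b -> p, d -> t, g -> k, z -> s / _ #: fires at position(s) 9: torapusap
surface: torapusap

cell RANK=du, POLE=ib:
underlying: tora-pi-ni
1. e -> o, i -> u / B C0 _: fires at position(s) 6: torapuni
2. b -> p, d -> t, g -> k, z -> s / _ #: no change
surface: torapuni

cell RANK=ki, POLE=fe:
underlying: tora-a-e
1. e -> o, i -> u / B C0 _: fires at position(s) 6: toraao
2. b -> p, d -> t, g -> k, z -> s / _ #: no change
surface: toraao

cell RANK=ta, POLE=zo:
underlying: tora-o-er
1. e -> o, i -> u / B C0 _: fires at position(s) 6: toraoor
2. b -> p, d -> t, g -> k, z -> s / _ #: no change
surface: toraoor

cell RANK=ki, POLE=vo:
underlying: tora-a-sab
1. e -> o, i -> u / B C0 _: no change
2. b -> p, d -> t, g -> k, z -> s / _ #: fires at position(s) 8: toraasap
surface: toraasap


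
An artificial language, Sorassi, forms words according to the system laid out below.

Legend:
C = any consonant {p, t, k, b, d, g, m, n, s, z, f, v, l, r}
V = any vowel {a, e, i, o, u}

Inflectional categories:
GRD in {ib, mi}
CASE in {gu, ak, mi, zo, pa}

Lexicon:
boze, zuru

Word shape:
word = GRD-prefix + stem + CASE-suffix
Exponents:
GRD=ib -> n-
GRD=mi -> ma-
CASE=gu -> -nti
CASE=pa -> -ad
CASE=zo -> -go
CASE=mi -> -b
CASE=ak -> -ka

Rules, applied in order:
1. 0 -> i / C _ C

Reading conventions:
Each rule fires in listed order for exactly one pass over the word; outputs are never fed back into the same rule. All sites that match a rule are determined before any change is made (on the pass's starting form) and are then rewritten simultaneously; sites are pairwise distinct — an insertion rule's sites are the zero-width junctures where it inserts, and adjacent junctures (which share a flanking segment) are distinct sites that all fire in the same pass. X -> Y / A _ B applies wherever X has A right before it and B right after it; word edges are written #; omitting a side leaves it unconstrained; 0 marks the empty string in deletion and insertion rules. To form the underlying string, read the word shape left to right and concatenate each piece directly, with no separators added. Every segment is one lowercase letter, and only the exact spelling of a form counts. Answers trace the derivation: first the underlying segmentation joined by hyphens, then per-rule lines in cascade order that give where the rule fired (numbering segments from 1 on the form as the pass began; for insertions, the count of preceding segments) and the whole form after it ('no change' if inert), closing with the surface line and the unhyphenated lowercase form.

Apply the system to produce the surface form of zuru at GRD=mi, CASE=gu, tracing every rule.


underlying: ma-zuru-nti
1. 0 -> i / C _ C: inserts after position(s) 7: mazuruniti
surface: mazuruniti


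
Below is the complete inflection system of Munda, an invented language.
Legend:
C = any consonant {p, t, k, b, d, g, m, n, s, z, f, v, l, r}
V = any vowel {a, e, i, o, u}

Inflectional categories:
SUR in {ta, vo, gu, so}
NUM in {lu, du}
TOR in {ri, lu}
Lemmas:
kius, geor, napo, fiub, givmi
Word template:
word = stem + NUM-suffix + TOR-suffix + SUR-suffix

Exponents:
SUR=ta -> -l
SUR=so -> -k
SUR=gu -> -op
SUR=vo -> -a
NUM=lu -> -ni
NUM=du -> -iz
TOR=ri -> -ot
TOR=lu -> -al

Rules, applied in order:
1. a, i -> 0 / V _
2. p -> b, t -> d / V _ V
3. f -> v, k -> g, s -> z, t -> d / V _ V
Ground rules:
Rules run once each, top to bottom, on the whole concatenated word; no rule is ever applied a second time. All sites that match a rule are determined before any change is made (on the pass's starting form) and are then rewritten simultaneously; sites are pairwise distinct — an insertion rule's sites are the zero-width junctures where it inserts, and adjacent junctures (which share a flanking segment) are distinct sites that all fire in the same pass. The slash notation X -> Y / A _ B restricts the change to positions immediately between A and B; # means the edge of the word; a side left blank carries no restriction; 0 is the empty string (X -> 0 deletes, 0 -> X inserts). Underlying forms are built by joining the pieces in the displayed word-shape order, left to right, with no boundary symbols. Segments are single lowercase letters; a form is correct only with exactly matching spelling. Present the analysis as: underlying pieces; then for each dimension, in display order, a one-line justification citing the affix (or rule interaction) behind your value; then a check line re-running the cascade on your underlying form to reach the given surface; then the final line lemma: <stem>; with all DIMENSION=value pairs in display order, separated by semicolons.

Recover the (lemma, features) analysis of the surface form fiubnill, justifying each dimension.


underlying: fiub-ni-al-l
SUR=ta - signalled by the affix -l
NUM=lu - signalled by the affix -ni
TOR=lu - signalled by the affix -al
check: fiubniall -> fiubnill -> fiubnill -> fiubnill
lemma: fiub; SUR=ta; NUM=lu; TOR=lu
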